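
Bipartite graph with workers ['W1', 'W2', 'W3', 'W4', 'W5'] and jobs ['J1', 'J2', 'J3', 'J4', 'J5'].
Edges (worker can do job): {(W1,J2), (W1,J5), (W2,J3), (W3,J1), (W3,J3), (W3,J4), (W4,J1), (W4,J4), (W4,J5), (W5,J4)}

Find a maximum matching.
Matching: {(W1,J2), (W2,J3), (W3,J1), (W4,J5), (W5,J4)}

Maximum matching (size 5):
  W1 → J2
  W2 → J3
  W3 → J1
  W4 → J5
  W5 → J4

Each worker is assigned to at most one job, and each job to at most one worker.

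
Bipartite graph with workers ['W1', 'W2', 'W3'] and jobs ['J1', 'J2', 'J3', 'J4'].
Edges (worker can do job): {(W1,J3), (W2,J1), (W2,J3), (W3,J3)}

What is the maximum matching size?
Maximum matching size = 2

Maximum matching: {(W2,J1), (W3,J3)}
Size: 2

This assigns 2 workers to 2 distinct jobs.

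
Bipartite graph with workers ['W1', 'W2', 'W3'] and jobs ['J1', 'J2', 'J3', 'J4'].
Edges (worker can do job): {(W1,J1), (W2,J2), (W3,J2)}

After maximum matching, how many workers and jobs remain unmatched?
Unmatched: 1 workers, 2 jobs

Maximum matching size: 2
Workers: 3 total, 2 matched, 1 unmatched
Jobs: 4 total, 2 matched, 2 unmatched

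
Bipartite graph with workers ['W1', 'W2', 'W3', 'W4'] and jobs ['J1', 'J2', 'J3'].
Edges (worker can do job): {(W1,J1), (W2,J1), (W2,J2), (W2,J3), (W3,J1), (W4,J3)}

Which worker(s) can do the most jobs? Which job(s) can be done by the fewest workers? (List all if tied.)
Most versatile: W2 (3 jobs); Least covered: J2 (1 workers)

Worker degrees (jobs they can do): W1:1, W2:3, W3:1, W4:1
Job degrees (workers who can do it): J1:3, J2:1, J3:2

Maximum worker degree is 3, achieved by: W2
Minimum job degree is 1, achieved by: J2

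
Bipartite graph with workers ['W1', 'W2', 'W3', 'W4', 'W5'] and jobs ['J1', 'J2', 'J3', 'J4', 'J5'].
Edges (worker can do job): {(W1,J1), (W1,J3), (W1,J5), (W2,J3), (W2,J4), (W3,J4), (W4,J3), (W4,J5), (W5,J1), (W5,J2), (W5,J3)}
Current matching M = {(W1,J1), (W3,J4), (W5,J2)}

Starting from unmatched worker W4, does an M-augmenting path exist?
Yes: W4 → J3

An M-augmenting path alternates non-matching / matching edges, starting and ending at unmatched vertices.
Path: W4 → J3
(J3 is unmatched in M, so the path is augmenting.)
Flipping edges along this path would increase |M| from 3 to 4.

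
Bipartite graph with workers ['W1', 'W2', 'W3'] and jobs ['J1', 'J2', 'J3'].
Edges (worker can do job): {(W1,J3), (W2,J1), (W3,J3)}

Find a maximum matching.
Matching: {(W2,J1), (W3,J3)}

Maximum matching (size 2):
  W2 → J1
  W3 → J3

Each worker is assigned to at most one job, and each job to at most one worker.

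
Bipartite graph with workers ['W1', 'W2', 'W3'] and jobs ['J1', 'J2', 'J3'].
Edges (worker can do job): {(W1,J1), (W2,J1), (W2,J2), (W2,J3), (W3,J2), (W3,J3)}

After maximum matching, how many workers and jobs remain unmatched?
Unmatched: 0 workers, 0 jobs

Maximum matching size: 3
Workers: 3 total, 3 matched, 0 unmatched
Jobs: 3 total, 3 matched, 0 unmatched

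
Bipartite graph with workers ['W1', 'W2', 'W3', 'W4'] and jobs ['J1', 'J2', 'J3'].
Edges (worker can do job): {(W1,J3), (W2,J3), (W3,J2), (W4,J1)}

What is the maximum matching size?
Maximum matching size = 3

Maximum matching: {(W1,J3), (W3,J2), (W4,J1)}
Size: 3

This assigns 3 workers to 3 distinct jobs.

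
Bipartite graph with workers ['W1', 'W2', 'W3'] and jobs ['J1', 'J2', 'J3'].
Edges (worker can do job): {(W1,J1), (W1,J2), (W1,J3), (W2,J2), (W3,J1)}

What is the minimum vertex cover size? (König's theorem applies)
Minimum vertex cover size = 3

By König's theorem: in bipartite graphs,
min vertex cover = max matching = 3

Maximum matching has size 3, so minimum vertex cover also has size 3.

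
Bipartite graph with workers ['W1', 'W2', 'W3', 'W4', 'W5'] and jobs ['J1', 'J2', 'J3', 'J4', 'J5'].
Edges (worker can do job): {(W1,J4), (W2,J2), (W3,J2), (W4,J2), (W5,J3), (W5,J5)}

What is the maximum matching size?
Maximum matching size = 3

Maximum matching: {(W1,J4), (W3,J2), (W5,J3)}
Size: 3

This assigns 3 workers to 3 distinct jobs.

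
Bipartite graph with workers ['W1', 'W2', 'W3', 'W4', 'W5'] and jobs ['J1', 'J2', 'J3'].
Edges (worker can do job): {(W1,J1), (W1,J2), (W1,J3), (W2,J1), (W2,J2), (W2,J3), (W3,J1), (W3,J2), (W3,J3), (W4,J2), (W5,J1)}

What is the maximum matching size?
Maximum matching size = 3

Maximum matching: {(W1,J3), (W3,J1), (W4,J2)}
Size: 3

This assigns 3 workers to 3 distinct jobs.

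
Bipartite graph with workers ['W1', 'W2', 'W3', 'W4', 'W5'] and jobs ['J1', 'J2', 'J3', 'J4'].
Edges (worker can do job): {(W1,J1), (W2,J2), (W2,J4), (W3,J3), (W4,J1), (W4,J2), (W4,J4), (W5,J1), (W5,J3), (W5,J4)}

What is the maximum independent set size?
Maximum independent set = 5

By König's theorem:
- Min vertex cover = Max matching = 4
- Max independent set = Total vertices - Min vertex cover
- Max independent set = 9 - 4 = 5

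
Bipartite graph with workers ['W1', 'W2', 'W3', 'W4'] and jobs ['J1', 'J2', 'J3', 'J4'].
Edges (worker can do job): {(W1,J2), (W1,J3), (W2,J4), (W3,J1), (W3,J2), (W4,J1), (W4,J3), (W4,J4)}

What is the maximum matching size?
Maximum matching size = 4

Maximum matching: {(W1,J3), (W2,J4), (W3,J2), (W4,J1)}
Size: 4

This assigns 4 workers to 4 distinct jobs.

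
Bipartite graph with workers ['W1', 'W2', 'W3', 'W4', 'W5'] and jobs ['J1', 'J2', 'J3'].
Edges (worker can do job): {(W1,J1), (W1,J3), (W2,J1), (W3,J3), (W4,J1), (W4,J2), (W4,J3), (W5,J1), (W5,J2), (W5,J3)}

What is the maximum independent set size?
Maximum independent set = 5

By König's theorem:
- Min vertex cover = Max matching = 3
- Max independent set = Total vertices - Min vertex cover
- Max independent set = 8 - 3 = 5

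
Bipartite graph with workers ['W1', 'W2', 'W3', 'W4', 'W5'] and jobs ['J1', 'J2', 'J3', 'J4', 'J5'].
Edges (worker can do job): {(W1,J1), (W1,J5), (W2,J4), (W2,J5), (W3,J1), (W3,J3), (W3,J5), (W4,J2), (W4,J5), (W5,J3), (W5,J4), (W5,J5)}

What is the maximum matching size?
Maximum matching size = 5

Maximum matching: {(W1,J1), (W2,J4), (W3,J5), (W4,J2), (W5,J3)}
Size: 5

This assigns 5 workers to 5 distinct jobs.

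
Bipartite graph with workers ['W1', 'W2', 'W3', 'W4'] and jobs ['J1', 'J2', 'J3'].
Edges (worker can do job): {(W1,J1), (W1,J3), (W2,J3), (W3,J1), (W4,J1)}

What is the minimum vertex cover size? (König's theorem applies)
Minimum vertex cover size = 2

By König's theorem: in bipartite graphs,
min vertex cover = max matching = 2

Maximum matching has size 2, so minimum vertex cover also has size 2.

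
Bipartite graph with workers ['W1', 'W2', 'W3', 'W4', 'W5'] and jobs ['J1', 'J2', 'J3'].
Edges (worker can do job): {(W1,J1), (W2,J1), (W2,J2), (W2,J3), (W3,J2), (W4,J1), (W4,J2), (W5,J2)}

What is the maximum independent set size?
Maximum independent set = 5

By König's theorem:
- Min vertex cover = Max matching = 3
- Max independent set = Total vertices - Min vertex cover
- Max independent set = 8 - 3 = 5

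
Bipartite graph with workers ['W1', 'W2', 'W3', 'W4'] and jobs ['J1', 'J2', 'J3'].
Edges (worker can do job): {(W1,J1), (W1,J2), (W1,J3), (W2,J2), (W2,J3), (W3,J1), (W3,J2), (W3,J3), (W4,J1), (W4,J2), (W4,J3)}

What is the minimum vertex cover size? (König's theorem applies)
Minimum vertex cover size = 3

By König's theorem: in bipartite graphs,
min vertex cover = max matching = 3

Maximum matching has size 3, so minimum vertex cover also has size 3.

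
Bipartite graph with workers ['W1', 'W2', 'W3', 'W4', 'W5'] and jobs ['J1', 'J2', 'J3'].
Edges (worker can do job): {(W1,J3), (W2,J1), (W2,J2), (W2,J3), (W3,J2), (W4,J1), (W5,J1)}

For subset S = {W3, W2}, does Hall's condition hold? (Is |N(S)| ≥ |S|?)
Yes: |N(S)| = 3, |S| = 2

Subset S = {W3, W2}
Neighbors N(S) = {J1, J2, J3}

|N(S)| = 3, |S| = 2
Hall's condition: |N(S)| ≥ |S| is satisfied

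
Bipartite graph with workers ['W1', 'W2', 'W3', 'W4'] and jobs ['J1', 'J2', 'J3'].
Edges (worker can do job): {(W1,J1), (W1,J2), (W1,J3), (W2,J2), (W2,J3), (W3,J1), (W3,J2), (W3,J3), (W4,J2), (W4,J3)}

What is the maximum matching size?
Maximum matching size = 3

Maximum matching: {(W1,J1), (W3,J3), (W4,J2)}
Size: 3

This assigns 3 workers to 3 distinct jobs.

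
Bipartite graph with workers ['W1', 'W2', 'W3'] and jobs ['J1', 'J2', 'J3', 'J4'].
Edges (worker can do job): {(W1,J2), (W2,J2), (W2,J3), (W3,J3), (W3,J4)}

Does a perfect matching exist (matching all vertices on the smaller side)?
Yes, perfect matching exists (size 3)

Perfect matching: {(W1,J2), (W2,J3), (W3,J4)}
All 3 vertices on the smaller side are matched.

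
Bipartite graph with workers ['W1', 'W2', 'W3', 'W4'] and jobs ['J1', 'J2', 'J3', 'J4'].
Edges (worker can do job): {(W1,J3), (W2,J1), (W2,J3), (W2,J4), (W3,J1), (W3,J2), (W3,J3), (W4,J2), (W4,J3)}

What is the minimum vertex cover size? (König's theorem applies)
Minimum vertex cover size = 4

By König's theorem: in bipartite graphs,
min vertex cover = max matching = 4

Maximum matching has size 4, so minimum vertex cover also has size 4.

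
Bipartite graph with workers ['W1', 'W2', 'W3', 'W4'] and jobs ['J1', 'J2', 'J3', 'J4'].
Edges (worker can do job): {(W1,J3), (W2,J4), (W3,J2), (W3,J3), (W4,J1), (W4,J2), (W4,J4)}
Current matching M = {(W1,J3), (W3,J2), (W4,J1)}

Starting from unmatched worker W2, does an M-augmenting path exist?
Yes: W2 → J4

An M-augmenting path alternates non-matching / matching edges, starting and ending at unmatched vertices.
Path: W2 → J4
(J4 is unmatched in M, so the path is augmenting.)
Flipping edges along this path would increase |M| from 3 to 4.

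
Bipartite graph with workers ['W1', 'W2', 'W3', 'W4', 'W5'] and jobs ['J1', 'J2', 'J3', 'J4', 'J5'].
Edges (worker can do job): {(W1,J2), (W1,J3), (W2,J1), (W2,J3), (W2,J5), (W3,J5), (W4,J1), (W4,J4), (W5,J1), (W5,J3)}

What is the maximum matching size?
Maximum matching size = 5

Maximum matching: {(W1,J2), (W2,J3), (W3,J5), (W4,J4), (W5,J1)}
Size: 5

This assigns 5 workers to 5 distinct jobs.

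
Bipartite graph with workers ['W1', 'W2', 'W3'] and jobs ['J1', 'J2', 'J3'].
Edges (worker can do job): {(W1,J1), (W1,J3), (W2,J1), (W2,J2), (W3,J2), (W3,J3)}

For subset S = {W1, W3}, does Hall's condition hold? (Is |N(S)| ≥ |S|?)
Yes: |N(S)| = 3, |S| = 2

Subset S = {W1, W3}
Neighbors N(S) = {J1, J2, J3}

|N(S)| = 3, |S| = 2
Hall's condition: |N(S)| ≥ |S| is satisfied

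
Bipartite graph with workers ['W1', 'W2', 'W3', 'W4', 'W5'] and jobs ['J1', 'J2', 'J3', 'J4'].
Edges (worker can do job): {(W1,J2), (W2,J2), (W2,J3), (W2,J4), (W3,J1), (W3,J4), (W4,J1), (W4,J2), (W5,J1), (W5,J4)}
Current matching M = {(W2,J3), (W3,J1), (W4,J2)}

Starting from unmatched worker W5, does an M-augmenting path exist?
Yes: W5 → J1 → W3 → J4

An M-augmenting path alternates non-matching / matching edges, starting and ending at unmatched vertices.
Path: W5 → J1 → W3 → J4
(J4 is unmatched in M, so the path is augmenting.)
Flipping edges along this path would increase |M| from 3 to 4.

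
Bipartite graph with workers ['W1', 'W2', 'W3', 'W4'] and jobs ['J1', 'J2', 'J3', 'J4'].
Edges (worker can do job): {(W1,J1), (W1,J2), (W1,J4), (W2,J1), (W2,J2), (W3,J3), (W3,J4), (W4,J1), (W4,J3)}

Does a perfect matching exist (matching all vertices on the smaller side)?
Yes, perfect matching exists (size 4)

Perfect matching: {(W1,J2), (W2,J1), (W3,J4), (W4,J3)}
All 4 vertices on the smaller side are matched.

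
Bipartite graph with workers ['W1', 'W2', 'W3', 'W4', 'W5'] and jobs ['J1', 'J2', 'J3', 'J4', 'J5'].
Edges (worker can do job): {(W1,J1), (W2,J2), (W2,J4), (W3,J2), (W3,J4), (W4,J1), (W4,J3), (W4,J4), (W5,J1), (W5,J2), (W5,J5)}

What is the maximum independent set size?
Maximum independent set = 5

By König's theorem:
- Min vertex cover = Max matching = 5
- Max independent set = Total vertices - Min vertex cover
- Max independent set = 10 - 5 = 5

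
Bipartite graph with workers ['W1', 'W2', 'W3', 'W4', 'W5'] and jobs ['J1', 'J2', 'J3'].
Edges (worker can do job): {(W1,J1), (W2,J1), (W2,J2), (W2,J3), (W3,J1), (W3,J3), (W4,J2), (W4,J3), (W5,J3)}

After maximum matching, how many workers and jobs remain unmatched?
Unmatched: 2 workers, 0 jobs

Maximum matching size: 3
Workers: 5 total, 3 matched, 2 unmatched
Jobs: 3 total, 3 matched, 0 unmatched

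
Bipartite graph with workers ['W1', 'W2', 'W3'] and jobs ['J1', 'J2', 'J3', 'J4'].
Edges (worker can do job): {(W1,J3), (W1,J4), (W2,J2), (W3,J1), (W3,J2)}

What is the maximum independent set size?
Maximum independent set = 4

By König's theorem:
- Min vertex cover = Max matching = 3
- Max independent set = Total vertices - Min vertex cover
- Max independent set = 7 - 3 = 4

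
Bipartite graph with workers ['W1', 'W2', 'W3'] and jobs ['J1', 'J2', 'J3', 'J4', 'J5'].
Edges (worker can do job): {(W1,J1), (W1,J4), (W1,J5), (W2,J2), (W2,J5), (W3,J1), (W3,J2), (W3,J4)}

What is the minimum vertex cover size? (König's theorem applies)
Minimum vertex cover size = 3

By König's theorem: in bipartite graphs,
min vertex cover = max matching = 3

Maximum matching has size 3, so minimum vertex cover also has size 3.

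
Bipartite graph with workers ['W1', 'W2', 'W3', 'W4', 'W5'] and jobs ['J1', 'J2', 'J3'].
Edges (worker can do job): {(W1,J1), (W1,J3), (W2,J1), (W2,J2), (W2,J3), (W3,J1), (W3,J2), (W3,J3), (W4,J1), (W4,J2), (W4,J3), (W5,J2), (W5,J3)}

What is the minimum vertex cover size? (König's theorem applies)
Minimum vertex cover size = 3

By König's theorem: in bipartite graphs,
min vertex cover = max matching = 3

Maximum matching has size 3, so minimum vertex cover also has size 3.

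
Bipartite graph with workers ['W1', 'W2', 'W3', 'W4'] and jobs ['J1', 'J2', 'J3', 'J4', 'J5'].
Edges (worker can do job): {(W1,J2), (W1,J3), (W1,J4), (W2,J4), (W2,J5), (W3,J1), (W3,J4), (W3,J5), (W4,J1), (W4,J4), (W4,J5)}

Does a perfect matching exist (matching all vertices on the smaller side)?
Yes, perfect matching exists (size 4)

Perfect matching: {(W1,J3), (W2,J4), (W3,J1), (W4,J5)}
All 4 vertices on the smaller side are matched.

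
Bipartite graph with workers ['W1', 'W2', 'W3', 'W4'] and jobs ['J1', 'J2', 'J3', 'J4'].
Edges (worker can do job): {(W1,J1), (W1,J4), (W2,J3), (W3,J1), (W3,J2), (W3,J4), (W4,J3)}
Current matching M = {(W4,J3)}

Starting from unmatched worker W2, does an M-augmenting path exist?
No augmenting path from W2

Alternating search from W2 reaches jobs: {J3}.
Every reachable job is already matched in M, and following those matched edges back to workers exposes no further unvisited jobs.
No M-augmenting path from W2 exists.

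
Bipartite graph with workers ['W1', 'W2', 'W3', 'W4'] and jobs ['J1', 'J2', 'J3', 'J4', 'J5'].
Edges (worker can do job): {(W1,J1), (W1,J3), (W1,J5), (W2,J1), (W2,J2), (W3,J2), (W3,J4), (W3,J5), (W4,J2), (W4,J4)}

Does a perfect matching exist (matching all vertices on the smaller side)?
Yes, perfect matching exists (size 4)

Perfect matching: {(W1,J3), (W2,J1), (W3,J5), (W4,J2)}
All 4 vertices on the smaller side are matched.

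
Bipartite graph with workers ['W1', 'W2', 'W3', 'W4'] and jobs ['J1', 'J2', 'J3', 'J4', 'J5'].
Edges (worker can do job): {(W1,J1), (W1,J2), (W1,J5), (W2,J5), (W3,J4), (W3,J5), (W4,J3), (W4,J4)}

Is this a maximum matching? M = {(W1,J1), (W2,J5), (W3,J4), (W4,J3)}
Yes, size 4 is maximum

Proposed matching has size 4.
Maximum matching size for this graph: 4.

This is a maximum matching.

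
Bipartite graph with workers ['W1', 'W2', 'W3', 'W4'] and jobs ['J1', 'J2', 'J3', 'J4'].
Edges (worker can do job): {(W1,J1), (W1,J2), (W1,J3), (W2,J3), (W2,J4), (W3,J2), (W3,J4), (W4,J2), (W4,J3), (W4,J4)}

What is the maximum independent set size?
Maximum independent set = 4

By König's theorem:
- Min vertex cover = Max matching = 4
- Max independent set = Total vertices - Min vertex cover
- Max independent set = 8 - 4 = 4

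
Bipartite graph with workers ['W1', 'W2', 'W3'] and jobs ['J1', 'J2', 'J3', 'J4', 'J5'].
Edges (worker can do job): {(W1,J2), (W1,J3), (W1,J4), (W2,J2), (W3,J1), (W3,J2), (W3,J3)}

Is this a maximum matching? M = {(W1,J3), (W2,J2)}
No, size 2 is not maximum

Proposed matching has size 2.
Maximum matching size for this graph: 3.

This is NOT maximum - can be improved to size 3.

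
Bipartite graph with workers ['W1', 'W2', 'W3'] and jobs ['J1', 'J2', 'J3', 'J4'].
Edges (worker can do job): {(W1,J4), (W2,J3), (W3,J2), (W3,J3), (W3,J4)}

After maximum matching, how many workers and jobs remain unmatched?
Unmatched: 0 workers, 1 jobs

Maximum matching size: 3
Workers: 3 total, 3 matched, 0 unmatched
Jobs: 4 total, 3 matched, 1 unmatched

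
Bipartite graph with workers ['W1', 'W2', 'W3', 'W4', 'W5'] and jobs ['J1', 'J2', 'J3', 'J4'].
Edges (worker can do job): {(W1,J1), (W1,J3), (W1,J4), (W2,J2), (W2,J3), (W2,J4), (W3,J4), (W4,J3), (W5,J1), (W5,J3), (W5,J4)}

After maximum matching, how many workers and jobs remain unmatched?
Unmatched: 1 workers, 0 jobs

Maximum matching size: 4
Workers: 5 total, 4 matched, 1 unmatched
Jobs: 4 total, 4 matched, 0 unmatched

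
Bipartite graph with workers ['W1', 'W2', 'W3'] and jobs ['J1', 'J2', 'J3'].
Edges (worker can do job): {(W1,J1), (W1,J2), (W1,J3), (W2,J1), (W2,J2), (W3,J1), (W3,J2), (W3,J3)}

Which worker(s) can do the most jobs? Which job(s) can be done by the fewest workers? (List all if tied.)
Most versatile: W1, W3 (3 jobs); Least covered: J3 (2 workers)

Worker degrees (jobs they can do): W1:3, W2:2, W3:3
Job degrees (workers who can do it): J1:3, J2:3, J3:2

Maximum worker degree is 3, achieved by: W1, W3
Minimum job degree is 2, achieved by: J3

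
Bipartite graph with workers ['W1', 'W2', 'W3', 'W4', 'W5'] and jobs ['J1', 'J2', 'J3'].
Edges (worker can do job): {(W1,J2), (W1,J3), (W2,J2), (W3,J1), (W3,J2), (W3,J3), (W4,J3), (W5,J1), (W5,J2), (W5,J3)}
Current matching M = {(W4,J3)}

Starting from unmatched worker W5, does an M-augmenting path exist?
Yes: W5 → J2

An M-augmenting path alternates non-matching / matching edges, starting and ending at unmatched vertices.
Path: W5 → J2
(J2 is unmatched in M, so the path is augmenting.)
Flipping edges along this path would increase |M| from 1 to 2.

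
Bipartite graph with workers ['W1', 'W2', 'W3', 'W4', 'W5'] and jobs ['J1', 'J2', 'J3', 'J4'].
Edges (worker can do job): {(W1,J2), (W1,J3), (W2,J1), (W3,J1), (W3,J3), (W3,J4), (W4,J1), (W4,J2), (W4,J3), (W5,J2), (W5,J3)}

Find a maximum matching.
Matching: {(W2,J1), (W3,J4), (W4,J2), (W5,J3)}

Maximum matching (size 4):
  W2 → J1
  W3 → J4
  W4 → J2
  W5 → J3

Each worker is assigned to at most one job, and each job to at most one worker.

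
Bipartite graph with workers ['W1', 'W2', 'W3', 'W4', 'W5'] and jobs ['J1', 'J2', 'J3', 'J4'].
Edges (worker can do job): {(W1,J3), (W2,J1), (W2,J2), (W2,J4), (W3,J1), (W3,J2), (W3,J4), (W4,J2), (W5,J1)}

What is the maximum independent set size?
Maximum independent set = 5

By König's theorem:
- Min vertex cover = Max matching = 4
- Max independent set = Total vertices - Min vertex cover
- Max independent set = 9 - 4 = 5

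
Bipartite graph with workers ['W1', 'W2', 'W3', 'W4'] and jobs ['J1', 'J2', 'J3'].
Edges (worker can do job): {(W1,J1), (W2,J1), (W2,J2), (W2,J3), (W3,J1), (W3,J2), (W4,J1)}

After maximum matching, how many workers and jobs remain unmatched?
Unmatched: 1 workers, 0 jobs

Maximum matching size: 3
Workers: 4 total, 3 matched, 1 unmatched
Jobs: 3 total, 3 matched, 0 unmatched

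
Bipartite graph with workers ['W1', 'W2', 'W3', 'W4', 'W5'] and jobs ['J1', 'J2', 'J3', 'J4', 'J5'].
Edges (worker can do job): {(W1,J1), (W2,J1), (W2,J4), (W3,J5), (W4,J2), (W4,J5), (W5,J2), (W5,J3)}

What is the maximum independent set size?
Maximum independent set = 5

By König's theorem:
- Min vertex cover = Max matching = 5
- Max independent set = Total vertices - Min vertex cover
- Max independent set = 10 - 5 = 5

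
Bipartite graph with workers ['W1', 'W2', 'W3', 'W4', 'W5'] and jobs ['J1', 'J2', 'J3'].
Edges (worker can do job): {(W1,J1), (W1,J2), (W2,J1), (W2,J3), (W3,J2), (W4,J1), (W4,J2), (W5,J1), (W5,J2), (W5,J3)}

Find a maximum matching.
Matching: {(W2,J3), (W3,J2), (W5,J1)}

Maximum matching (size 3):
  W2 → J3
  W3 → J2
  W5 → J1

Each worker is assigned to at most one job, and each job to at most one worker.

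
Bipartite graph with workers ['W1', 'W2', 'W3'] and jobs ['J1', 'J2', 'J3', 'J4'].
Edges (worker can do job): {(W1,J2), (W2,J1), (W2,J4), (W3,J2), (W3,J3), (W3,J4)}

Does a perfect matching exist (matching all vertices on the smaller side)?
Yes, perfect matching exists (size 3)

Perfect matching: {(W1,J2), (W2,J1), (W3,J3)}
All 3 vertices on the smaller side are matched.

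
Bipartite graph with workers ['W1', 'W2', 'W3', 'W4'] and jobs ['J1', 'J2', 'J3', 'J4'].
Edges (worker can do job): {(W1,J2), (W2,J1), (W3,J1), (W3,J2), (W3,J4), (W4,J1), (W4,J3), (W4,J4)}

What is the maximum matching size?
Maximum matching size = 4

Maximum matching: {(W1,J2), (W2,J1), (W3,J4), (W4,J3)}
Size: 4

This assigns 4 workers to 4 distinct jobs.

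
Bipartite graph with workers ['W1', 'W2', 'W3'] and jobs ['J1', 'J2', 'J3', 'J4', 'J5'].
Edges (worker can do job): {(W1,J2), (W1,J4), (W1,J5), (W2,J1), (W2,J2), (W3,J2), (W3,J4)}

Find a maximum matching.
Matching: {(W1,J5), (W2,J1), (W3,J4)}

Maximum matching (size 3):
  W1 → J5
  W2 → J1
  W3 → J4

Each worker is assigned to at most one job, and each job to at most one worker.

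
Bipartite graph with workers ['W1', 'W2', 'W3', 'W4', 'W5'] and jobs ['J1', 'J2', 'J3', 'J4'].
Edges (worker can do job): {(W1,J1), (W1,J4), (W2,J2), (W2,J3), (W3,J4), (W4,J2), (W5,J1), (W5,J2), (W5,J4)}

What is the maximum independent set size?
Maximum independent set = 5

By König's theorem:
- Min vertex cover = Max matching = 4
- Max independent set = Total vertices - Min vertex cover
- Max independent set = 9 - 4 = 5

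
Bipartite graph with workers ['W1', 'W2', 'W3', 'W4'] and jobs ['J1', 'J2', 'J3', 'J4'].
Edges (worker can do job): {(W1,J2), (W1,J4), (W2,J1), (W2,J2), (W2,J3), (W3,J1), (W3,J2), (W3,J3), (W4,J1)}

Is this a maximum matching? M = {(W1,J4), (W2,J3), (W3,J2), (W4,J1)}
Yes, size 4 is maximum

Proposed matching has size 4.
Maximum matching size for this graph: 4.

This is a maximum matching.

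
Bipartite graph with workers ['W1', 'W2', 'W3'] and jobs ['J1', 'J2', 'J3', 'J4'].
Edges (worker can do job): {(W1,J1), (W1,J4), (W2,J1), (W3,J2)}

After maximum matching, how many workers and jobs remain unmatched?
Unmatched: 0 workers, 1 jobs

Maximum matching size: 3
Workers: 3 total, 3 matched, 0 unmatched
Jobs: 4 total, 3 matched, 1 unmatched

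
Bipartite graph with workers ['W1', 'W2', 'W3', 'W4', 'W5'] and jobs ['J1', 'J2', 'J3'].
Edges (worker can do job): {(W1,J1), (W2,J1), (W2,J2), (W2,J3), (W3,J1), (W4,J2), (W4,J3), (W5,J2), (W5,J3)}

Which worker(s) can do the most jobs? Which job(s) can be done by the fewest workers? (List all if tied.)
Most versatile: W2 (3 jobs); Least covered: J1, J2, J3 (3 workers)

Worker degrees (jobs they can do): W1:1, W2:3, W3:1, W4:2, W5:2
Job degrees (workers who can do it): J1:3, J2:3, J3:3

Maximum worker degree is 3, achieved by: W2
Minimum job degree is 3, achieved by: J1, J2, J3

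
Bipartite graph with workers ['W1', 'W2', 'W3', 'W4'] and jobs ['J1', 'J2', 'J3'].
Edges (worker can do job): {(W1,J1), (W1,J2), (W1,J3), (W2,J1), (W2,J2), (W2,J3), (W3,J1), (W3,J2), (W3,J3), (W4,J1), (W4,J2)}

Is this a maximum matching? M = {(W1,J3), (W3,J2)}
No, size 2 is not maximum

Proposed matching has size 2.
Maximum matching size for this graph: 3.

This is NOT maximum - can be improved to size 3.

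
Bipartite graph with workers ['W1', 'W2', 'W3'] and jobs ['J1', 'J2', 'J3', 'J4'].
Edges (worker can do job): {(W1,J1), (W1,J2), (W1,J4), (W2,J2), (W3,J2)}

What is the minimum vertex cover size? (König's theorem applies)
Minimum vertex cover size = 2

By König's theorem: in bipartite graphs,
min vertex cover = max matching = 2

Maximum matching has size 2, so minimum vertex cover also has size 2.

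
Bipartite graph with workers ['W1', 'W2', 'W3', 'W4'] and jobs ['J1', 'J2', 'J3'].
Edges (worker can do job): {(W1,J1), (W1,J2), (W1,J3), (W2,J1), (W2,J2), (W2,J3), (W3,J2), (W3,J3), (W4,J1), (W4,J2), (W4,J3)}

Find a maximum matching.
Matching: {(W1,J1), (W3,J3), (W4,J2)}

Maximum matching (size 3):
  W1 → J1
  W3 → J3
  W4 → J2

Each worker is assigned to at most one job, and each job to at most one worker.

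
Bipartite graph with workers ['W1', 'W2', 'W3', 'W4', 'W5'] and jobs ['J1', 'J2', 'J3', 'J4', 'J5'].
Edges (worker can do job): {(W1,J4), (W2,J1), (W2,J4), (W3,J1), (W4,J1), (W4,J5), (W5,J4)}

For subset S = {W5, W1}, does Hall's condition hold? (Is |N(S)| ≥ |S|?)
No: |N(S)| = 1, |S| = 2

Subset S = {W5, W1}
Neighbors N(S) = {J4}

|N(S)| = 1, |S| = 2
Hall's condition: |N(S)| ≥ |S| is NOT satisfied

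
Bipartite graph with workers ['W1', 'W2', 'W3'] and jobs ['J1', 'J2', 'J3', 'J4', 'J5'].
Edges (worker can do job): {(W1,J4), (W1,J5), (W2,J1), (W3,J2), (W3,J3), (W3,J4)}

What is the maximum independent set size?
Maximum independent set = 5

By König's theorem:
- Min vertex cover = Max matching = 3
- Max independent set = Total vertices - Min vertex cover
- Max independent set = 8 - 3 = 5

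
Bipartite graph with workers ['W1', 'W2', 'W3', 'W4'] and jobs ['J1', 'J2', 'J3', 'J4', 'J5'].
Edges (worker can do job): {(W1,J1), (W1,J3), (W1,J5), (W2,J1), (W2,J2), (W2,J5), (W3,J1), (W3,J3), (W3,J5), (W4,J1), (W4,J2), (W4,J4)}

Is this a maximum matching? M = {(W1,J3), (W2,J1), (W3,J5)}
No, size 3 is not maximum

Proposed matching has size 3.
Maximum matching size for this graph: 4.

This is NOT maximum - can be improved to size 4.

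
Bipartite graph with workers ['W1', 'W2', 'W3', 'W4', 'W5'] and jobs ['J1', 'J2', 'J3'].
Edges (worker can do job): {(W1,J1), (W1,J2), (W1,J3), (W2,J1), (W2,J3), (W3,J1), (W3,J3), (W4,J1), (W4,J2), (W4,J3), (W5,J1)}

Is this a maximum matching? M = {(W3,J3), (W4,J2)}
No, size 2 is not maximum

Proposed matching has size 2.
Maximum matching size for this graph: 3.

This is NOT maximum - can be improved to size 3.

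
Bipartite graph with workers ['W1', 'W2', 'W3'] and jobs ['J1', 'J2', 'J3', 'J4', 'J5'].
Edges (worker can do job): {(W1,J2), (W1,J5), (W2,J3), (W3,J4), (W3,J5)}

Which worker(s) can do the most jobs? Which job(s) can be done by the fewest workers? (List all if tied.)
Most versatile: W1, W3 (2 jobs); Least covered: J1 (0 workers)

Worker degrees (jobs they can do): W1:2, W2:1, W3:2
Job degrees (workers who can do it): J1:0, J2:1, J3:1, J4:1, J5:2

Maximum worker degree is 2, achieved by: W1, W3
Minimum job degree is 0, achieved by: J1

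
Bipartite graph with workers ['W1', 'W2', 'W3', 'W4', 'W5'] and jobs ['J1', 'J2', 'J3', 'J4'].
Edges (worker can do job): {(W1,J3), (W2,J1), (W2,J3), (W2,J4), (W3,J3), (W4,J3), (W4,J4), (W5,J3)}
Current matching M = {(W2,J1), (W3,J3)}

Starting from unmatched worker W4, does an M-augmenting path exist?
Yes: W4 → J4

An M-augmenting path alternates non-matching / matching edges, starting and ending at unmatched vertices.
Path: W4 → J4
(J4 is unmatched in M, so the path is augmenting.)
Flipping edges along this path would increase |M| from 2 to 3.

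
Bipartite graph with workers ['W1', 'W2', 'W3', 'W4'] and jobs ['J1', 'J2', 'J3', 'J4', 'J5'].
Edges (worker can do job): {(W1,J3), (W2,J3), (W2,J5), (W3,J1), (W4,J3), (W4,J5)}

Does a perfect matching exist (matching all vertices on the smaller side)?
No, maximum matching has size 3 < 4

Maximum matching has size 3, need 4 for perfect matching.
Unmatched workers: ['W2']
Unmatched jobs: ['J2', 'J4']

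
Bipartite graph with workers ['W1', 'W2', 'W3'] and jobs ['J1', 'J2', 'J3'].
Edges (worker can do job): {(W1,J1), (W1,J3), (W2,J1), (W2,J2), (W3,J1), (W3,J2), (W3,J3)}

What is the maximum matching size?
Maximum matching size = 3

Maximum matching: {(W1,J3), (W2,J1), (W3,J2)}
Size: 3

This assigns 3 workers to 3 distinct jobs.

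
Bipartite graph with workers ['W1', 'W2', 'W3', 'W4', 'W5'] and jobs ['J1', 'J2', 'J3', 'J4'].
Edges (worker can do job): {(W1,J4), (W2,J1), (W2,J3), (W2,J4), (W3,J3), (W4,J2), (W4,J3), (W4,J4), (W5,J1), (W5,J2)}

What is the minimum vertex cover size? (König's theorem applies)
Minimum vertex cover size = 4

By König's theorem: in bipartite graphs,
min vertex cover = max matching = 4

Maximum matching has size 4, so minimum vertex cover also has size 4.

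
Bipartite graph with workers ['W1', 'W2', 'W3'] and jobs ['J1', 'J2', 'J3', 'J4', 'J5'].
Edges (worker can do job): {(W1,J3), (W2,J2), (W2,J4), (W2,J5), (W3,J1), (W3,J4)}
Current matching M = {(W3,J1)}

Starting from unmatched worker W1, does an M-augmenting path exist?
Yes: W1 → J3

An M-augmenting path alternates non-matching / matching edges, starting and ending at unmatched vertices.
Path: W1 → J3
(J3 is unmatched in M, so the path is augmenting.)
Flipping edges along this path would increase |M| from 1 to 2.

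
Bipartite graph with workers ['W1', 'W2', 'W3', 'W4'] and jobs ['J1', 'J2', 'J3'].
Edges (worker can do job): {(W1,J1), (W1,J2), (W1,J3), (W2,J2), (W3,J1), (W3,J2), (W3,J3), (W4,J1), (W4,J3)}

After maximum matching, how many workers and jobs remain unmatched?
Unmatched: 1 workers, 0 jobs

Maximum matching size: 3
Workers: 4 total, 3 matched, 1 unmatched
Jobs: 3 total, 3 matched, 0 unmatched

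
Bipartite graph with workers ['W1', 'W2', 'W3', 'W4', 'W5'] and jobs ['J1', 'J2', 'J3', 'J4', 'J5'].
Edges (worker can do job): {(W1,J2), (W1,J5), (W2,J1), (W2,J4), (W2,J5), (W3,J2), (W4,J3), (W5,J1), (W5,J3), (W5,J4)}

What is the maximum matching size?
Maximum matching size = 5

Maximum matching: {(W1,J5), (W2,J4), (W3,J2), (W4,J3), (W5,J1)}
Size: 5

This assigns 5 workers to 5 distinct jobs.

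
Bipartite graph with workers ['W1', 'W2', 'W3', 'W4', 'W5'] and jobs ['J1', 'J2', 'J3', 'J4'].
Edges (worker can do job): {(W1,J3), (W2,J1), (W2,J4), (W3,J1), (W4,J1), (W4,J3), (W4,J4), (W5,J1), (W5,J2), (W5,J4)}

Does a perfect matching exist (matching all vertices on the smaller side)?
Yes, perfect matching exists (size 4)

Perfect matching: {(W2,J4), (W3,J1), (W4,J3), (W5,J2)}
All 4 vertices on the smaller side are matched.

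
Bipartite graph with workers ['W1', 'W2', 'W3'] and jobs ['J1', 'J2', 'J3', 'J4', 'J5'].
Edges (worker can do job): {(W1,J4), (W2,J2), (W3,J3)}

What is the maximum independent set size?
Maximum independent set = 5

By König's theorem:
- Min vertex cover = Max matching = 3
- Max independent set = Total vertices - Min vertex cover
- Max independent set = 8 - 3 = 5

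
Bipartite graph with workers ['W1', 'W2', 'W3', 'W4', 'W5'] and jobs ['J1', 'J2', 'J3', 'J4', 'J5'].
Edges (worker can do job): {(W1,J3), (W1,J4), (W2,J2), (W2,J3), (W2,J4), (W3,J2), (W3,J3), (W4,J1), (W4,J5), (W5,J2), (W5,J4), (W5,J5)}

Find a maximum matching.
Matching: {(W1,J3), (W2,J4), (W3,J2), (W4,J1), (W5,J5)}

Maximum matching (size 5):
  W1 → J3
  W2 → J4
  W3 → J2
  W4 → J1
  W5 → J5

Each worker is assigned to at most one job, and each job to at most one worker.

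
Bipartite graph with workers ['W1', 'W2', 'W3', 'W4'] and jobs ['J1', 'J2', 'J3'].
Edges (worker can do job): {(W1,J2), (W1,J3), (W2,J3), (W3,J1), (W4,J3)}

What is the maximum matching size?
Maximum matching size = 3

Maximum matching: {(W1,J2), (W3,J1), (W4,J3)}
Size: 3

This assigns 3 workers to 3 distinct jobs.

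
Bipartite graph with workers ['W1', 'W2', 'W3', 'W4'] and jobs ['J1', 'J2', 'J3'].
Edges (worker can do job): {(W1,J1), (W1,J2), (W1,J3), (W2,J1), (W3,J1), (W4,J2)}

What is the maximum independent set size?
Maximum independent set = 4

By König's theorem:
- Min vertex cover = Max matching = 3
- Max independent set = Total vertices - Min vertex cover
- Max independent set = 7 - 3 = 4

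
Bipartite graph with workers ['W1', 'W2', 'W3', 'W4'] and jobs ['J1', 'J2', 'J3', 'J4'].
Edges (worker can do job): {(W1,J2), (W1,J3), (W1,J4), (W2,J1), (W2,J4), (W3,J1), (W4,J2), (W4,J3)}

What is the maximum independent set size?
Maximum independent set = 4

By König's theorem:
- Min vertex cover = Max matching = 4
- Max independent set = Total vertices - Min vertex cover
- Max independent set = 8 - 4 = 4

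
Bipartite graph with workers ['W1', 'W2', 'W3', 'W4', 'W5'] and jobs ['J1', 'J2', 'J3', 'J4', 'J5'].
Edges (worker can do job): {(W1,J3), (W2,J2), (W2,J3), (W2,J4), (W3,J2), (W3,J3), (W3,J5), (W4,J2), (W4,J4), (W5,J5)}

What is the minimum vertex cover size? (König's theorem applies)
Minimum vertex cover size = 4

By König's theorem: in bipartite graphs,
min vertex cover = max matching = 4

Maximum matching has size 4, so minimum vertex cover also has size 4.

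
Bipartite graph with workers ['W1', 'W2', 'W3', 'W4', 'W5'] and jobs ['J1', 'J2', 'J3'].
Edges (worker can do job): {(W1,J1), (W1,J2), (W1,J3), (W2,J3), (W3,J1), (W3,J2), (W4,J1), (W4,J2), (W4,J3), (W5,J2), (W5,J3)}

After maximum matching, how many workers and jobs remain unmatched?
Unmatched: 2 workers, 0 jobs

Maximum matching size: 3
Workers: 5 total, 3 matched, 2 unmatched
Jobs: 3 total, 3 matched, 0 unmatched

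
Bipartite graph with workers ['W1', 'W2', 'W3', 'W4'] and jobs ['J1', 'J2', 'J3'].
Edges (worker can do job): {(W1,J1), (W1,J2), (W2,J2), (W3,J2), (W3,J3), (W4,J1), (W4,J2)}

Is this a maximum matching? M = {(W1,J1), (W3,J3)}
No, size 2 is not maximum

Proposed matching has size 2.
Maximum matching size for this graph: 3.

This is NOT maximum - can be improved to size 3.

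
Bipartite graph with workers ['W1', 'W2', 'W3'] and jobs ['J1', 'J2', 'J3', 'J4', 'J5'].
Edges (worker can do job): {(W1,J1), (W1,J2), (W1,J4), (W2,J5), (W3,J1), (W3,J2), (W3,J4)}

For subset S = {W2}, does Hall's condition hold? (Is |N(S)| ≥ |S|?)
Yes: |N(S)| = 1, |S| = 1

Subset S = {W2}
Neighbors N(S) = {J5}

|N(S)| = 1, |S| = 1
Hall's condition: |N(S)| ≥ |S| is satisfied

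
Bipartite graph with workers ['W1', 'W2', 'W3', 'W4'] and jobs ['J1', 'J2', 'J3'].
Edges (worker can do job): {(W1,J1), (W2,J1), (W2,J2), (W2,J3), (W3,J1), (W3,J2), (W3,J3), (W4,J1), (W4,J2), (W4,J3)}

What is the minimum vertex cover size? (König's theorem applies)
Minimum vertex cover size = 3

By König's theorem: in bipartite graphs,
min vertex cover = max matching = 3

Maximum matching has size 3, so minimum vertex cover also has size 3.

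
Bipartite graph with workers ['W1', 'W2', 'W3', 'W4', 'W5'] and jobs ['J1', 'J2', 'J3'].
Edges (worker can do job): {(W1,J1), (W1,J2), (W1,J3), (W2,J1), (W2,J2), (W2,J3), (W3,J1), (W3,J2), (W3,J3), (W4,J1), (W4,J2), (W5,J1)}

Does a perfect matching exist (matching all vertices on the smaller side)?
Yes, perfect matching exists (size 3)

Perfect matching: {(W3,J3), (W4,J2), (W5,J1)}
All 3 vertices on the smaller side are matched.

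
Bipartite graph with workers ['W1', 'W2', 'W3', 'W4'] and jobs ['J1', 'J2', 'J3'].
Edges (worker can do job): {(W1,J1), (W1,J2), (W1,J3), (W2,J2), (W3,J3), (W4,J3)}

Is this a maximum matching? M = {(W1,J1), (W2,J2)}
No, size 2 is not maximum

Proposed matching has size 2.
Maximum matching size for this graph: 3.

This is NOT maximum - can be improved to size 3.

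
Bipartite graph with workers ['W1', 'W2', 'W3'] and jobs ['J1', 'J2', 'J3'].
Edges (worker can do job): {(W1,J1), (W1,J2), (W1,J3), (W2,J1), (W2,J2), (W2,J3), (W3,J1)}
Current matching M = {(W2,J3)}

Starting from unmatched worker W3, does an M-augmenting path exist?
Yes: W3 → J1

An M-augmenting path alternates non-matching / matching edges, starting and ending at unmatched vertices.
Path: W3 → J1
(J1 is unmatched in M, so the path is augmenting.)
Flipping edges along this path would increase |M| from 1 to 2.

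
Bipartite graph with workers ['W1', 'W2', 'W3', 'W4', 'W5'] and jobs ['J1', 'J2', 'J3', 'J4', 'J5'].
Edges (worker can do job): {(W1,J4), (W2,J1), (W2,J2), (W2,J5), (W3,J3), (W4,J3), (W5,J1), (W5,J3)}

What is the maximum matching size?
Maximum matching size = 4

Maximum matching: {(W1,J4), (W2,J5), (W3,J3), (W5,J1)}
Size: 4

This assigns 4 workers to 4 distinct jobs.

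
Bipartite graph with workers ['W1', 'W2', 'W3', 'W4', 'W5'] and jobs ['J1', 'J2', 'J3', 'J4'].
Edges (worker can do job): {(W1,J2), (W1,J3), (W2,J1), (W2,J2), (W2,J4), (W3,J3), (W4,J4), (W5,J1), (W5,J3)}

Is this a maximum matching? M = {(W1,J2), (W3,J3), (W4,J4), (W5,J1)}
Yes, size 4 is maximum

Proposed matching has size 4.
Maximum matching size for this graph: 4.

This is a maximum matching.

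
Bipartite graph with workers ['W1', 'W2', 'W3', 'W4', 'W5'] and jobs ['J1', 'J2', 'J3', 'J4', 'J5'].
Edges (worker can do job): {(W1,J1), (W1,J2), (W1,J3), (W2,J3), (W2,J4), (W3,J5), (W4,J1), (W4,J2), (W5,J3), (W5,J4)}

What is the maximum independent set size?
Maximum independent set = 5

By König's theorem:
- Min vertex cover = Max matching = 5
- Max independent set = Total vertices - Min vertex cover
- Max independent set = 10 - 5 = 5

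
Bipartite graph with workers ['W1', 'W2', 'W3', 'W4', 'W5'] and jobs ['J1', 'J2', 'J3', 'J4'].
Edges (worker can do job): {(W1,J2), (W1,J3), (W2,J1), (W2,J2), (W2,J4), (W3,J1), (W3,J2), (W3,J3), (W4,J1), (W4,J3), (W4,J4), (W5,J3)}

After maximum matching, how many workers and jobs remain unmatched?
Unmatched: 1 workers, 0 jobs

Maximum matching size: 4
Workers: 5 total, 4 matched, 1 unmatched
Jobs: 4 total, 4 matched, 0 unmatched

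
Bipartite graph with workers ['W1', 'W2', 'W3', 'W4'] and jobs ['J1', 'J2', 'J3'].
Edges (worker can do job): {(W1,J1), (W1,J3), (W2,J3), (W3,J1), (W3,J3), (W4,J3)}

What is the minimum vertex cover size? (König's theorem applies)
Minimum vertex cover size = 2

By König's theorem: in bipartite graphs,
min vertex cover = max matching = 2

Maximum matching has size 2, so minimum vertex cover also has size 2.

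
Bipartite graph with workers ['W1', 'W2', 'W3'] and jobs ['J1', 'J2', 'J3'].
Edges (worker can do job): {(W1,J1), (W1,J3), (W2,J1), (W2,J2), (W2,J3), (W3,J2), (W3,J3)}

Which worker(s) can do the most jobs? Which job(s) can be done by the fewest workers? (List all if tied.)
Most versatile: W2 (3 jobs); Least covered: J1, J2 (2 workers)

Worker degrees (jobs they can do): W1:2, W2:3, W3:2
Job degrees (workers who can do it): J1:2, J2:2, J3:3

Maximum worker degree is 3, achieved by: W2
Minimum job degree is 2, achieved by: J1, J2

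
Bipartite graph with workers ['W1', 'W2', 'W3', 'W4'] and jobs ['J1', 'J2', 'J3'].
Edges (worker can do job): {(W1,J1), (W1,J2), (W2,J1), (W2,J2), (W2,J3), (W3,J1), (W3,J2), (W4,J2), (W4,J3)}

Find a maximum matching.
Matching: {(W2,J3), (W3,J1), (W4,J2)}

Maximum matching (size 3):
  W2 → J3
  W3 → J1
  W4 → J2

Each worker is assigned to at most one job, and each job to at most one worker.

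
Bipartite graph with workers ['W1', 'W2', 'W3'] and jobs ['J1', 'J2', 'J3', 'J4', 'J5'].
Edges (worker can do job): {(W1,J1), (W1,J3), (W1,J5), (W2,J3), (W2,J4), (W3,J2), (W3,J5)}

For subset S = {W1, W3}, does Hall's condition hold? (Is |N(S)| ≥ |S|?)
Yes: |N(S)| = 4, |S| = 2

Subset S = {W1, W3}
Neighbors N(S) = {J1, J2, J3, J5}

|N(S)| = 4, |S| = 2
Hall's condition: |N(S)| ≥ |S| is satisfied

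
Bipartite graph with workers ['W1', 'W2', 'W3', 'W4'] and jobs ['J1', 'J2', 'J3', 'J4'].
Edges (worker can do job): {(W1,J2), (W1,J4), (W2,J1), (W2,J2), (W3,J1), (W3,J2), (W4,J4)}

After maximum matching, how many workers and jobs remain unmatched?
Unmatched: 1 workers, 1 jobs

Maximum matching size: 3
Workers: 4 total, 3 matched, 1 unmatched
Jobs: 4 total, 3 matched, 1 unmatched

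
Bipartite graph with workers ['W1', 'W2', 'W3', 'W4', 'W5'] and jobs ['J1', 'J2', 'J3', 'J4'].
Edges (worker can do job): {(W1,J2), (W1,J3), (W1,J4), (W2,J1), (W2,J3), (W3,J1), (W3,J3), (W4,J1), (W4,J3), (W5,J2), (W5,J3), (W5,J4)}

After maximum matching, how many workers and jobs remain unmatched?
Unmatched: 1 workers, 0 jobs

Maximum matching size: 4
Workers: 5 total, 4 matched, 1 unmatched
Jobs: 4 total, 4 matched, 0 unmatched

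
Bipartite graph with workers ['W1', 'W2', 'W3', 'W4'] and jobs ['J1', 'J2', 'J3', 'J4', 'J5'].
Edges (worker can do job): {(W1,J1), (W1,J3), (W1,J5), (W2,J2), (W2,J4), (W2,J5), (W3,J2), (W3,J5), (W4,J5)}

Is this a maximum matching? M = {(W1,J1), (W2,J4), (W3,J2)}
No, size 3 is not maximum

Proposed matching has size 3.
Maximum matching size for this graph: 4.

This is NOT maximum - can be improved to size 4.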